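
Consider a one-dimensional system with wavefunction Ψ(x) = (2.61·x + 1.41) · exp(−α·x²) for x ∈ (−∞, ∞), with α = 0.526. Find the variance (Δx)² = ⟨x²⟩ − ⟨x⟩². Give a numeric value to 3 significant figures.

Compute ⟨x⟩ and ⟨x²⟩ separately, then (Δx)² = ⟨x²⟩ − ⟨x⟩².
Expand each integrand as polynomial × e^(−2αx²) and use ∫x^(2j)·e^(−2αx²) dx = (2j−1)!!/(4α)^j · √(π/(2α)), odd powers → 0; here √(π/(2α)) = 1.7281.
Normalization: ∫|Ψ|² dx = 9.0307.
⟨x⟩ = 0.66941 and ⟨x²⟩ = 1.0642.
(Δx)² = 1.0642 − (0.66941)² = 0.61611.

0.616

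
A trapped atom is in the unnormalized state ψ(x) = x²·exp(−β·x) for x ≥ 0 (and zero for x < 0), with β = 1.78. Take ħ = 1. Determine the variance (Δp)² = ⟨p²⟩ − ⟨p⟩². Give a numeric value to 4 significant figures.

1.056

Compute ⟨p⟩ and ⟨p²⟩ separately; (Δp)² = ⟨p²⟩ − ⟨p⟩².
Differentiate x²·exp(−β·x) with the product rule; every integrand then reduces to terms xʲ·e^(−2βx) on [0, ∞), with ∫₀^∞ xʲ·e^(−2βx) dx = j!/(2β)^(j+1).
Normalization: ∫|ψ|² dx = 0.041972.
⟨p⟩ = 0.0000 and ⟨p²⟩ = 1.0561.
(Δp)² = 1.0561 − (0.0000)² = 1.0561.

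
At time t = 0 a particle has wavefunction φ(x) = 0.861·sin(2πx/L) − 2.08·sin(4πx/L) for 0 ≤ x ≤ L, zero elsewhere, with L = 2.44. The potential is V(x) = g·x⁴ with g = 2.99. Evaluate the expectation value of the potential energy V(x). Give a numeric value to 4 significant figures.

14.64

⟨V⟩ = ∫ V(x)·|φ|² dx / ∫|φ|² dx.
On 0 ≤ x ≤ L (j ≠ l): ∫sin²(jπx/L) dx = L/2, ∫sin(jπx/L)·sin(lπx/L) dx = 0; diagonal moments ∫x·sin²(jπx/L) dx = L²/4, ∫x²·sin²(jπx/L) dx = L³·(1/6 − 1/(4j²π²)); cross terms ∫x·sin(jπx/L)·sin(lπx/L) dx = 0 for j + l even and −4jlL²/(π²(j² − l²)²) for j + l odd, ∫x²·sin(jπx/L)·sin(lπx/L) dx = (−1)^(j+l)·4jlL³/(π²(j² − l²)²); higher powers the same way via product-to-sum and parts.
State is unnormalized: ∫|φ|² dx = 6.1826, and ∫φ*·V(x)·φ dx = 90.538, so ⟨V⟩ = 90.538 / 6.1826.
⟨V⟩ = 14.644.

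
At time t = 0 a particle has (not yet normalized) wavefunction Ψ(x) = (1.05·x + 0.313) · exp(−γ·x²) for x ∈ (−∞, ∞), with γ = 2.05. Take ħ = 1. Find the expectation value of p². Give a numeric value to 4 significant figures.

p² Ψ = −ħ² d²Ψ/dx²; ⟨p²⟩ = −ħ² ∫ Ψ*·Ψ'' dx / ∫|Ψ|² dx.
Expand each integrand as polynomial × e^(−2γx²) and use ∫x^(2j)·e^(−2γx²) dx = (2j−1)!!/(4γ)^j · √(π/(2γ)), odd powers → 0; here √(π/(2γ)) = 0.87535. Differentiate with the product rule, d/dx e^(−γx²) = −2γx·e^(−γx²).
State is unnormalized: ∫|Ψ|² dx = 0.20345, and ∫Ψ*·(−ħ² Ψ'') dx = 0.89961, so ⟨p²⟩ = 0.89961 / 0.20345.
⟨p²⟩ = 4.4218.

4.422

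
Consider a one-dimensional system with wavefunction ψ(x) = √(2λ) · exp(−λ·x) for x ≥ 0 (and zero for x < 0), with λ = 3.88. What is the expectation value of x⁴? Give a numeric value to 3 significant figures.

⟨x⁴⟩ = ∫ x⁴·|ψ|² dx (integrals over the domain).
Every integrand reduces to terms xʲ·e^(−2λx) on [0, ∞); use ∫₀^∞ xʲ·e^(−2λx) dx = j!/(2λ)^(j+1).
⟨x⁴⟩ = 0.0066186.

0.00662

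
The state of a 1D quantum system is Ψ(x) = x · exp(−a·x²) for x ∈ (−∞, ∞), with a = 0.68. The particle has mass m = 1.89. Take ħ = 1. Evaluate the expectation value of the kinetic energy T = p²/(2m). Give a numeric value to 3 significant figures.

0.540

T = −(ħ²/2m) d²/dx², so ⟨T⟩ = −(ħ²/2m) ∫ Ψ*·Ψ'' dx / ∫|Ψ|² dx; with m = 1.89.
Expand each integrand as polynomial × e^(−2ax²) and use ∫x^(2j)·e^(−2ax²) dx = (2j−1)!!/(4a)^j · √(π/(2a)), odd powers → 0; here √(π/(2a)) = 1.5199. Differentiate with the product rule, d/dx e^(−ax²) = −2ax·e^(−ax²).
State is unnormalized: ∫|Ψ|² dx = 0.55877, and ∫Ψ*·(−ħ²/2m · Ψ'') dx = 0.30156, so ⟨T⟩ = 0.30156 / 0.55877.
⟨T⟩ = 0.53968.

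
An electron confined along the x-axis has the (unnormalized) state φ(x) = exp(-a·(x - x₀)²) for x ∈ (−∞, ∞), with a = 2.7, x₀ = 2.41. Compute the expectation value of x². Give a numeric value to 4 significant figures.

⟨x²⟩ = ∫ x²·|φ|² dx / ∫|φ|² dx (integrals over the domain).
Gaussian moments (u = x − x₀): ∫u^(2j)·e^(−2au²) du = (2j−1)!!/(4a)^j · √(π/(2a)), odd powers integrate to 0; here √(π/(2a)) = 0.76274.
State is unnormalized: ∫|φ|² dx = 0.76274, and ∫φ*·x²·φ dx = 4.5007, so ⟨x²⟩ = 4.5007 / 0.76274.
⟨x²⟩ = 5.9007.

5.901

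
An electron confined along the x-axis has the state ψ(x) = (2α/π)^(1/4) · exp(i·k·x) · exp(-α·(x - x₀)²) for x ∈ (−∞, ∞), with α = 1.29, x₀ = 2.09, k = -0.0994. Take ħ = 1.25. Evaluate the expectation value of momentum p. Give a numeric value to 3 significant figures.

-0.124

p ψ = −iħ dψ/dx; then ⟨p⟩ = ∫ ψ*·(pψ) dx.
Gaussian moments (u = x − x₀): ∫u^(2j)·e^(−2αu²) du = (2j−1)!!/(4α)^j · √(π/(2α)), odd powers integrate to 0; here √(π/(2α)) = 1.1035. Derivatives: ψ′ = (ik − 2αu)·ψ, ψ″ = ((ik − 2αu)² − 2α)·ψ; the odd-in-u pieces drop out.
⟨p⟩ = -0.12425.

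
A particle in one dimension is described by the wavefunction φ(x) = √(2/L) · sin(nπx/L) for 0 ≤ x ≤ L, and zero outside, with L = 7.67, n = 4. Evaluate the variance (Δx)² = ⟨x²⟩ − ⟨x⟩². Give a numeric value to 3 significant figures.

Compute ⟨x⟩ and ⟨x²⟩ separately, then (Δx)² = ⟨x²⟩ − ⟨x⟩².
With sin²θ = (1 − cos2θ)/2 on 0 ≤ x ≤ L: ∫sin²(nπx/L) dx = L/2, ∫x·sin²(nπx/L) dx = L²/4, ∫x²·sin²(nπx/L) dx = L³·(1/6 − 1/(4n²π²)); higher powers xᵏ the same way, integrating xᵏ·cos(2nπx/L) by parts.
⟨x⟩ = 3.8350 and ⟨x²⟩ = 19.423.
(Δx)² = 19.423 − (3.8350)² = 4.7161.

4.72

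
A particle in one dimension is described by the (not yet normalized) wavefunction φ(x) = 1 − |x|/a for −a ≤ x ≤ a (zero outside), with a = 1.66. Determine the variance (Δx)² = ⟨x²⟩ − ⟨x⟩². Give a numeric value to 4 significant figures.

0.2756

Compute ⟨x⟩ and ⟨x²⟩ separately, then (Δx)² = ⟨x²⟩ − ⟨x⟩².
φ is even, so ∫ over [−a, a] = 2∫₀ᵃ with φ = 1 − x/a there: ∫₀ᵃ (1 − x/a)² dx = a/3, ∫₀ᵃ x²(1 − x/a)² dx = a³/30, ∫₀ᵃ x⁴(1 − x/a)² dx = a⁵/105.
Normalization: ∫|φ|² dx = 1.1067.
⟨x⟩ = 0.0000 and ⟨x²⟩ = 0.27556.
(Δx)² = 0.27556 − (0.0000)² = 0.27556.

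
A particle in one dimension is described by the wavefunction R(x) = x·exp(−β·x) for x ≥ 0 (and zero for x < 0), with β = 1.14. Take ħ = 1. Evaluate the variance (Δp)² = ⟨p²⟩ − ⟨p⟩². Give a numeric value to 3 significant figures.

Compute ⟨p⟩ and ⟨p²⟩ separately; (Δp)² = ⟨p²⟩ − ⟨p⟩².
Differentiate x·exp(−β·x) with the product rule; every integrand then reduces to terms xʲ·e^(−2βx) on [0, ∞), with ∫₀^∞ xʲ·e^(−2βx) dx = j!/(2β)^(j+1).
Normalization: ∫|R|² dx = 0.16874.
⟨p⟩ = 0.0000 and ⟨p²⟩ = 1.2996.
(Δp)² = 1.2996 − (0.0000)² = 1.2996.

1.30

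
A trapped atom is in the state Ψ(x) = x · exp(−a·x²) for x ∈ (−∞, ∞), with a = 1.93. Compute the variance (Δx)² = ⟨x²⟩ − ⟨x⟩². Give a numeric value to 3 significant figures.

0.389

Compute ⟨x⟩ and ⟨x²⟩ separately, then (Δx)² = ⟨x²⟩ − ⟨x⟩².
Expand each integrand as polynomial × e^(−2ax²) and use ∫x^(2j)·e^(−2ax²) dx = (2j−1)!!/(4a)^j · √(π/(2a)), odd powers → 0; here √(π/(2a)) = 0.90216.
Normalization: ∫|Ψ|² dx = 0.11686.
⟨x⟩ = 0.0000 and ⟨x²⟩ = 0.38860.
(Δx)² = 0.38860 − (0.0000)² = 0.38860.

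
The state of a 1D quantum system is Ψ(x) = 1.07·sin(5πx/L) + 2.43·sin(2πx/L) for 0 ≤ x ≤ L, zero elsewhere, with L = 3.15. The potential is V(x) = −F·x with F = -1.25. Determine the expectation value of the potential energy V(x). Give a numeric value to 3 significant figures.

⟨V⟩ = ∫ V(x)·|Ψ|² dx / ∫|Ψ|² dx.
On 0 ≤ x ≤ L (j ≠ l): ∫sin²(jπx/L) dx = L/2, ∫sin(jπx/L)·sin(lπx/L) dx = 0; diagonal moments ∫x·sin²(jπx/L) dx = L²/4, ∫x²·sin²(jπx/L) dx = L³·(1/6 − 1/(4j²π²)); cross terms ∫x·sin(jπx/L)·sin(lπx/L) dx = 0 for j + l even and −4jlL²/(π²(j² − l²)²) for j + l odd, ∫x²·sin(jπx/L)·sin(lπx/L) dx = (−1)^(j+l)·4jlL³/(π²(j² − l²)²); higher powers the same way via product-to-sum and parts.
State is unnormalized: ∫|Ψ|² dx = 11.103, and ∫Ψ*·V(x)·Ψ dx = 21.267, so ⟨V⟩ = 21.267 / 11.103.
⟨V⟩ = 1.9154.

1.92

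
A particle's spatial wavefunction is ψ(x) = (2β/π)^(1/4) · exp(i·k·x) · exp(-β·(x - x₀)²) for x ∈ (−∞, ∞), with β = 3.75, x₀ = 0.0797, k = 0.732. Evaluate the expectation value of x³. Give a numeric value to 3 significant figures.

0.0164

⟨x³⟩ = ∫ x³·|ψ|² dx (integrals over the domain).
Gaussian moments (u = x − x₀): ∫u^(2j)·e^(−2βu²) du = (2j−1)!!/(4β)^j · √(π/(2β)), odd powers integrate to 0; here √(π/(2β)) = 0.64721.
⟨x³⟩ = 0.016446.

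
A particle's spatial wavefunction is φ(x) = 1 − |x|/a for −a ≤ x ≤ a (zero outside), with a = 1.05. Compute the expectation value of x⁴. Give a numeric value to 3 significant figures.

0.0347

⟨x⁴⟩ = ∫ x⁴·|φ|² dx / ∫|φ|² dx (integrals over the domain).
φ is even, so ∫ over [−a, a] = 2∫₀ᵃ with φ = 1 − x/a there: ∫₀ᵃ (1 − x/a)² dx = a/3, ∫₀ᵃ x²(1 − x/a)² dx = a³/30, ∫₀ᵃ x⁴(1 − x/a)² dx = a⁵/105.
State is unnormalized: ∫|φ|² dx = 0.70000, and ∫φ*·x⁴·φ dx = 0.024310, so ⟨x⁴⟩ = 0.024310 / 0.70000.
⟨x⁴⟩ = 0.034729.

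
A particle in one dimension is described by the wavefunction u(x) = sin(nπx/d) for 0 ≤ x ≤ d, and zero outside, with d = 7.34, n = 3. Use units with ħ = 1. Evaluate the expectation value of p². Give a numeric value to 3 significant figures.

p² u = −ħ² d²u/dx²; ⟨p²⟩ = −ħ² ∫ u*·u'' dx / ∫|u|² dx.
d/dx sin(nπx/d) = (nπ/d)·cos(nπx/d) and d²/dx² sin(nπx/d) = −(nπ/d)²·sin(nπx/d); on 0 ≤ x ≤ d, ∫sin²(nπx/d) dx = d/2 and ∫sin(nπx/d)·cos(nπx/d) dx = 0.
State is unnormalized: ∫|u|² dx = 3.6700, and ∫u*·(−ħ² u'') dx = 6.0508, so ⟨p²⟩ = 6.0508 / 3.6700.
⟨p²⟩ = 1.6487.

1.65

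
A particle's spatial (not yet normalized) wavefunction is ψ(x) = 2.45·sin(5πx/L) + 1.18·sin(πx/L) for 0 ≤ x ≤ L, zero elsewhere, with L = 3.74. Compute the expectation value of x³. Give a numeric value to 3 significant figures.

⟨x³⟩ = ∫ x³·|ψ|² dx / ∫|ψ|² dx (integrals over the domain).
On 0 ≤ x ≤ L (j ≠ l): ∫sin²(jπx/L) dx = L/2, ∫sin(jπx/L)·sin(lπx/L) dx = 0; diagonal moments ∫x·sin²(jπx/L) dx = L²/4, ∫x²·sin²(jπx/L) dx = L³·(1/6 − 1/(4j²π²)); cross terms ∫x·sin(jπx/L)·sin(lπx/L) dx = 0 for j + l even and −4jlL²/(π²(j² − l²)²) for j + l odd, ∫x²·sin(jπx/L)·sin(lπx/L) dx = (−1)^(j+l)·4jlL³/(π²(j² − l²)²); higher powers the same way via product-to-sum and parts.
State is unnormalized: ∫|ψ|² dx = 13.828, and ∫ψ*·x³·ψ dx = 174.69, so ⟨x³⟩ = 174.69 / 13.828.
⟨x³⟩ = 12.633.

12.6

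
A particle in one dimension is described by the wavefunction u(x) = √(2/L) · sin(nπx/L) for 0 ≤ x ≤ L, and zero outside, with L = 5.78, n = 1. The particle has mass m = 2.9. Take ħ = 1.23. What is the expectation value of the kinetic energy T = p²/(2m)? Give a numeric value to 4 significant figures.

0.07706

T = −(ħ²/2m) d²/dx², so ⟨T⟩ = −(ħ²/2m) ∫ u*·u'' dx; with m = 2.9.
d/dx sin(nπx/L) = (nπ/L)·cos(nπx/L) and d²/dx² sin(nπx/L) = −(nπ/L)²·sin(nπx/L); on 0 ≤ x ≤ L, ∫sin²(nπx/L) dx = L/2 and ∫sin(nπx/L)·cos(nπx/L) dx = 0.
⟨T⟩ = 0.077060.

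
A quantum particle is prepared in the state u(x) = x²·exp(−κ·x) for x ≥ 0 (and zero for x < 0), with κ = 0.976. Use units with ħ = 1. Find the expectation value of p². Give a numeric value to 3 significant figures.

p² u = −ħ² d²u/dx²; ⟨p²⟩ = −ħ² ∫ u*·u'' dx / ∫|u|² dx.
Differentiate x²·exp(−κ·x) with the product rule; every integrand then reduces to terms xʲ·e^(−2κx) on [0, ∞), with ∫₀^∞ xʲ·e^(−2κx) dx = j!/(2κ)^(j+1).
State is unnormalized: ∫|u|² dx = 0.84686, and ∫u*·(−ħ² u'') dx = 0.26890, so ⟨p²⟩ = 0.26890 / 0.84686.
⟨p²⟩ = 0.31753.

0.318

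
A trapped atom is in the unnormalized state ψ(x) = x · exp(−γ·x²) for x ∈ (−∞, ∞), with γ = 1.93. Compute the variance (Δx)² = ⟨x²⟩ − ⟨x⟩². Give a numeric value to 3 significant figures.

Compute ⟨x⟩ and ⟨x²⟩ separately, then (Δx)² = ⟨x²⟩ − ⟨x⟩².
Expand each integrand as polynomial × e^(−2γx²) and use ∫x^(2j)·e^(−2γx²) dx = (2j−1)!!/(4γ)^j · √(π/(2γ)), odd powers → 0; here √(π/(2γ)) = 0.90216.
Normalization: ∫|ψ|² dx = 0.11686.
⟨x⟩ = 0.0000 and ⟨x²⟩ = 0.38860.
(Δx)² = 0.38860 − (0.0000)² = 0.38860.

0.389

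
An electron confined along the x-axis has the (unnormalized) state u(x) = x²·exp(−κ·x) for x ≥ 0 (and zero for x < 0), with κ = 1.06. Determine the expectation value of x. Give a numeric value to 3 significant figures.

2.36

⟨x⟩ = ∫ x·|u|² dx / ∫|u|² dx (integrals over the domain).
Every integrand reduces to terms xʲ·e^(−2κx) on [0, ∞); use ∫₀^∞ xʲ·e^(−2κx) dx = j!/(2κ)^(j+1).
State is unnormalized: ∫|u|² dx = 0.56044, and ∫u*·x·u dx = 1.3218, so ⟨x⟩ = 1.3218 / 0.56044.
⟨x⟩ = 2.3585.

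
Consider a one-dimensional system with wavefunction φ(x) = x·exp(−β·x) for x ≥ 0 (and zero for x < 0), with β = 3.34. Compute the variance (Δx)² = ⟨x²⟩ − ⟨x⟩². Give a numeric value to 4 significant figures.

Compute ⟨x⟩ and ⟨x²⟩ separately, then (Δx)² = ⟨x²⟩ − ⟨x⟩².
Every integrand reduces to terms xʲ·e^(−2βx) on [0, ∞); use ∫₀^∞ xʲ·e^(−2βx) dx = j!/(2β)^(j+1).
Normalization: ∫|φ|² dx = 0.0067097.
⟨x⟩ = 0.44910 and ⟨x²⟩ = 0.26892.
(Δx)² = 0.26892 − (0.44910)² = 0.067231.

0.06723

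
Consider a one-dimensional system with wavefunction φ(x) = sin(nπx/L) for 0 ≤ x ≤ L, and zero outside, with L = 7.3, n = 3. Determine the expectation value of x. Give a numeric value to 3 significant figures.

3.65

⟨x⟩ = ∫ x·|φ|² dx / ∫|φ|² dx (integrals over the domain).
With sin²θ = (1 − cos2θ)/2 on 0 ≤ x ≤ L: ∫sin²(nπx/L) dx = L/2, ∫x·sin²(nπx/L) dx = L²/4, ∫x²·sin²(nπx/L) dx = L³·(1/6 − 1/(4n²π²)); higher powers xᵏ the same way, integrating xᵏ·cos(2nπx/L) by parts.
State is unnormalized: ∫|φ|² dx = 3.6500, and ∫φ*·x·φ dx = 13.323, so ⟨x⟩ = 13.323 / 3.6500.
⟨x⟩ = 3.6500.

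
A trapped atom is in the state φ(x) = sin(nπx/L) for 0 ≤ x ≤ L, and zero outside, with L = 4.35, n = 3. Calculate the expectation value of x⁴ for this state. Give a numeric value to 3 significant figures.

67.6

⟨x⁴⟩ = ∫ x⁴·|φ|² dx / ∫|φ|² dx (integrals over the domain).
With sin²θ = (1 − cos2θ)/2 on 0 ≤ x ≤ L: ∫sin²(nπx/L) dx = L/2, ∫x·sin²(nπx/L) dx = L²/4, ∫x²·sin²(nπx/L) dx = L³·(1/6 − 1/(4n²π²)); higher powers xᵏ the same way, integrating xᵏ·cos(2nπx/L) by parts.
State is unnormalized: ∫|φ|² dx = 2.1750, and ∫φ*·x⁴·φ dx = 147.14, so ⟨x⁴⟩ = 147.14 / 2.1750.
⟨x⁴⟩ = 67.649.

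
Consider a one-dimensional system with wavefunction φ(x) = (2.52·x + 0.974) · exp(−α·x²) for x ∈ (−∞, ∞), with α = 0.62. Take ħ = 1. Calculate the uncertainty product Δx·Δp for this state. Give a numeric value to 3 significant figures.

Δx = √(⟨x²⟩−⟨x⟩²), Δp = √(⟨p²⟩−⟨p⟩²).
Expand each integrand as polynomial × e^(−2αx²) and use ∫x^(2j)·e^(−2αx²) dx = (2j−1)!!/(4α)^j · √(π/(2α)), odd powers → 0; here √(π/(2α)) = 1.5917. Differentiate with the product rule, d/dx e^(−αx²) = −2αx·e^(−αx²).
Normalization: ∫|φ|² dx = 5.5858.
⟨x⟩ = 0.56405, ⟨x²⟩ = 0.99167 ⇒ Δx = 0.82068.
⟨p⟩ = 0.0000, ⟨p²⟩ = 1.5248 ⇒ Δp = 1.2348.
Δx·Δp = 1.0134.

1.01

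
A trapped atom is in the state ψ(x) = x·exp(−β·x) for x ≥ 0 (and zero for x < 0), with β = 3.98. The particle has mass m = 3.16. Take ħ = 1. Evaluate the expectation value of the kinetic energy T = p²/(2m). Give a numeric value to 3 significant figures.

2.51

T = −(ħ²/2m) d²/dx², so ⟨T⟩ = −(ħ²/2m) ∫ ψ*·ψ'' dx / ∫|ψ|² dx; with m = 3.16.
Differentiate x·exp(−β·x) with the product rule; every integrand then reduces to terms xʲ·e^(−2βx) on [0, ∞), with ∫₀^∞ xʲ·e^(−2βx) dx = j!/(2β)^(j+1).
State is unnormalized: ∫|ψ|² dx = 0.0039654, and ∫ψ*·(−ħ²/2m · ψ'') dx = 0.0099389, so ⟨T⟩ = 0.0099389 / 0.0039654.
⟨T⟩ = 2.5064.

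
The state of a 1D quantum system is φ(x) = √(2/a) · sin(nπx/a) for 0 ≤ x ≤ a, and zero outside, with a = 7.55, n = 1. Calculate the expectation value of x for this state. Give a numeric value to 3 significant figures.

⟨x⟩ = ∫ x·|φ|² dx (integrals over the domain).
With sin²θ = (1 − cos2θ)/2 on 0 ≤ x ≤ a: ∫sin²(nπx/a) dx = a/2, ∫x·sin²(nπx/a) dx = a²/4, ∫x²·sin²(nπx/a) dx = a³·(1/6 − 1/(4n²π²)); higher powers xᵏ the same way, integrating xᵏ·cos(2nπx/a) by parts.
⟨x⟩ = 3.7750.

3.78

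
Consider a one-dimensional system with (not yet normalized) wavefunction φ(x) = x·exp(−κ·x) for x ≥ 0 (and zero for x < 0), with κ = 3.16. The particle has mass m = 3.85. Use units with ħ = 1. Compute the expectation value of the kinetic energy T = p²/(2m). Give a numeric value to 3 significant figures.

T = −(ħ²/2m) d²/dx², so ⟨T⟩ = −(ħ²/2m) ∫ φ*·φ'' dx / ∫|φ|² dx; with m = 3.85.
Differentiate x·exp(−κ·x) with the product rule; every integrand then reduces to terms xʲ·e^(−2κx) on [0, ∞), with ∫₀^∞ xʲ·e^(−2κx) dx = j!/(2κ)^(j+1).
State is unnormalized: ∫|φ|² dx = 0.0079228, and ∫φ*·(−ħ²/2m · φ'') dx = 0.010275, so ⟨T⟩ = 0.010275 / 0.0079228.
⟨T⟩ = 1.2968.

1.30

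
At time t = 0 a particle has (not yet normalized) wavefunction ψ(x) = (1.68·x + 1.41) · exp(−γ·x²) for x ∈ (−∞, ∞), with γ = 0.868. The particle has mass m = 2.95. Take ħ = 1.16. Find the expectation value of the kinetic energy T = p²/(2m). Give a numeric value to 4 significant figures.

0.3129

T = −(ħ²/2m) d²/dx², so ⟨T⟩ = −(ħ²/2m) ∫ ψ*·ψ'' dx / ∫|ψ|² dx; with m = 2.95.
Expand each integrand as polynomial × e^(−2γx²) and use ∫x^(2j)·e^(−2γx²) dx = (2j−1)!!/(4γ)^j · √(π/(2γ)), odd powers → 0; here √(π/(2γ)) = 1.3452. Differentiate with the product rule, d/dx e^(−γx²) = −2γx·e^(−γx²).
State is unnormalized: ∫|ψ|² dx = 3.7680, and ∫ψ*·(−ħ²/2m · ψ'') dx = 1.1789, so ⟨T⟩ = 1.1789 / 3.7680.
⟨T⟩ = 0.31287.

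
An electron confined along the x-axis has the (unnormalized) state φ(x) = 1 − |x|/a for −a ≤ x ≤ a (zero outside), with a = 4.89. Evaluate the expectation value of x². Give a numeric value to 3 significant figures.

⟨x²⟩ = ∫ x²·|φ|² dx / ∫|φ|² dx (integrals over the domain).
φ is even, so ∫ over [−a, a] = 2∫₀ᵃ with φ = 1 − x/a there: ∫₀ᵃ (1 − x/a)² dx = a/3, ∫₀ᵃ x²(1 − x/a)² dx = a³/30, ∫₀ᵃ x⁴(1 − x/a)² dx = a⁵/105.
State is unnormalized: ∫|φ|² dx = 3.2600, and ∫φ*·x²·φ dx = 7.7953, so ⟨x²⟩ = 7.7953 / 3.2600.
⟨x²⟩ = 2.3912.

2.39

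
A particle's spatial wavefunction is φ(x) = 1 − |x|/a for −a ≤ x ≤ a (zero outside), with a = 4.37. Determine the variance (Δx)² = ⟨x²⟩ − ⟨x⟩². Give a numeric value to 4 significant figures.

Compute ⟨x⟩ and ⟨x²⟩ separately, then (Δx)² = ⟨x²⟩ − ⟨x⟩².
φ is even, so ∫ over [−a, a] = 2∫₀ᵃ with φ = 1 − x/a there: ∫₀ᵃ (1 − x/a)² dx = a/3, ∫₀ᵃ x²(1 − x/a)² dx = a³/30, ∫₀ᵃ x⁴(1 − x/a)² dx = a⁵/105.
Normalization: ∫|φ|² dx = 2.9133.
⟨x⟩ = 0.0000 and ⟨x²⟩ = 1.9097.
(Δx)² = 1.9097 − (0.0000)² = 1.9097.

1.910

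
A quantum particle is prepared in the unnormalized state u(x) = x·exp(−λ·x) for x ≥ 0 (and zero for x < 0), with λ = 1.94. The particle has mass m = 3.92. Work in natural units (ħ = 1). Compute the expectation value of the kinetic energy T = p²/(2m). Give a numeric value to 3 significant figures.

0.480

T = −(ħ²/2m) d²/dx², so ⟨T⟩ = −(ħ²/2m) ∫ u*·u'' dx / ∫|u|² dx; with m = 3.92.
Differentiate x·exp(−λ·x) with the product rule; every integrand then reduces to terms xʲ·e^(−2λx) on [0, ∞), with ∫₀^∞ xʲ·e^(−2λx) dx = j!/(2λ)^(j+1).
State is unnormalized: ∫|u|² dx = 0.034240, and ∫u*·(−ħ²/2m · u'') dx = 0.016437, so ⟨T⟩ = 0.016437 / 0.034240.
⟨T⟩ = 0.48005.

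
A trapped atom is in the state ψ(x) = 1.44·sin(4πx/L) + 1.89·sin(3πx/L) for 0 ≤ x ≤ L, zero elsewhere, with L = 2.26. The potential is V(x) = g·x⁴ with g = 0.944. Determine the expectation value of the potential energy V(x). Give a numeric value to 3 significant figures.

1.12

⟨V⟩ = ∫ V(x)·|ψ|² dx / ∫|ψ|² dx.
On 0 ≤ x ≤ L (j ≠ l): ∫sin²(jπx/L) dx = L/2, ∫sin(jπx/L)·sin(lπx/L) dx = 0; diagonal moments ∫x·sin²(jπx/L) dx = L²/4, ∫x²·sin²(jπx/L) dx = L³·(1/6 − 1/(4j²π²)); cross terms ∫x·sin(jπx/L)·sin(lπx/L) dx = 0 for j + l even and −4jlL²/(π²(j² − l²)²) for j + l odd, ∫x²·sin(jπx/L)·sin(lπx/L) dx = (−1)^(j+l)·4jlL³/(π²(j² − l²)²); higher powers the same way via product-to-sum and parts.
State is unnormalized: ∫|ψ|² dx = 6.3796, and ∫ψ*·V(x)·ψ dx = 7.1276, so ⟨V⟩ = 7.1276 / 6.3796.
⟨V⟩ = 1.1172.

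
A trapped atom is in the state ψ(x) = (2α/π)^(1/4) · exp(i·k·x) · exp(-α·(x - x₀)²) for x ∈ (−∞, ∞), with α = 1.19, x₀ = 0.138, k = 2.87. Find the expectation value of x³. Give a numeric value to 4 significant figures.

⟨x³⟩ = ∫ x³·|ψ|² dx (integrals over the domain).
Gaussian moments (u = x − x₀): ∫u^(2j)·e^(−2αu²) du = (2j−1)!!/(4α)^j · √(π/(2α)), odd powers integrate to 0; here √(π/(2α)) = 1.1489.
⟨x³⟩ = 0.089603.

0.08960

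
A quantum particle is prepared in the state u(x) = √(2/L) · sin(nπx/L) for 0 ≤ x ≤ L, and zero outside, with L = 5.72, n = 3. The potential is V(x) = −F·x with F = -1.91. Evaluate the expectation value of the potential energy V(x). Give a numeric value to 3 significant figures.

⟨V⟩ = ∫ V(x)·|u|² dx.
With sin²θ = (1 − cos2θ)/2 on 0 ≤ x ≤ L: ∫sin²(nπx/L) dx = L/2, ∫x·sin²(nπx/L) dx = L²/4, ∫x²·sin²(nπx/L) dx = L³·(1/6 − 1/(4n²π²)); higher powers xᵏ the same way, integrating xᵏ·cos(2nπx/L) by parts.
⟨V⟩ = 5.4626.

5.46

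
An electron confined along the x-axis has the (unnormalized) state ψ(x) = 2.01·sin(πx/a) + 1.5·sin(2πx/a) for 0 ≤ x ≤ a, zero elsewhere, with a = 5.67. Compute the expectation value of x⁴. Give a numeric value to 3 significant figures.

⟨x⁴⟩ = ∫ x⁴·|ψ|² dx / ∫|ψ|² dx (integrals over the domain).
On 0 ≤ x ≤ a (j ≠ l): ∫sin²(jπx/a) dx = a/2, ∫sin(jπx/a)·sin(lπx/a) dx = 0; diagonal moments ∫x·sin²(jπx/a) dx = a²/4, ∫x²·sin²(jπx/a) dx = a³·(1/6 − 1/(4j²π²)); cross terms ∫x·sin(jπx/a)·sin(lπx/a) dx = 0 for j + l even and −4jla²/(π²(j² − l²)²) for j + l odd, ∫x²·sin(jπx/a)·sin(lπx/a) dx = (−1)^(j+l)·4jla³/(π²(j² − l²)²); higher powers the same way via product-to-sum and parts.
State is unnormalized: ∫|ψ|² dx = 17.832, and ∫ψ*·x⁴·ψ dx = 442.69, so ⟨x⁴⟩ = 442.69 / 17.832.
⟨x⁴⟩ = 24.825.

24.8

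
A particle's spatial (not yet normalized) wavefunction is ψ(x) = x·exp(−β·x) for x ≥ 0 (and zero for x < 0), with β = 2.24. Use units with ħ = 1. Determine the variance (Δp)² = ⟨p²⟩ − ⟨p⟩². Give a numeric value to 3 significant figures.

Compute ⟨p⟩ and ⟨p²⟩ separately; (Δp)² = ⟨p²⟩ − ⟨p⟩².
Differentiate x·exp(−β·x) with the product rule; every integrand then reduces to terms xʲ·e^(−2βx) on [0, ∞), with ∫₀^∞ xʲ·e^(−2βx) dx = j!/(2β)^(j+1).
Normalization: ∫|ψ|² dx = 0.022243.
⟨p⟩ = 0.0000 and ⟨p²⟩ = 5.0176.
(Δp)² = 5.0176 − (0.0000)² = 5.0176.

5.02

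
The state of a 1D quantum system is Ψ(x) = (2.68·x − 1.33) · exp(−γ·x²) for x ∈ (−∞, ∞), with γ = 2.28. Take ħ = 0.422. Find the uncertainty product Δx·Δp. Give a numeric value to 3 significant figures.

0.234

Δx = √(⟨x²⟩−⟨x⟩²), Δp = √(⟨p²⟩−⟨p⟩²).
Expand each integrand as polynomial × e^(−2γx²) and use ∫x^(2j)·e^(−2γx²) dx = (2j−1)!!/(4γ)^j · √(π/(2γ)), odd powers → 0; here √(π/(2γ)) = 0.83003. Differentiate with the product rule, d/dx e^(−γx²) = −2γx·e^(−γx²).
Normalization: ∫|Ψ|² dx = 2.1219.
⟨x⟩ = -0.30576, ⟨x²⟩ = 0.17721 ⇒ Δx = 0.28934.
⟨p⟩ = 0.0000, ⟨p²⟩ = 0.65620 ⇒ Δp = 0.81006.
Δx·Δp = 0.23438.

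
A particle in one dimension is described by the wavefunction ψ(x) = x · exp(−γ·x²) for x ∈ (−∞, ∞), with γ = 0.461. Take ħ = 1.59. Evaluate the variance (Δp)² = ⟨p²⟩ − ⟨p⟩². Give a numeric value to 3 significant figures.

3.50

Compute ⟨p⟩ and ⟨p²⟩ separately; (Δp)² = ⟨p²⟩ − ⟨p⟩².
Expand each integrand as polynomial × e^(−2γx²) and use ∫x^(2j)·e^(−2γx²) dx = (2j−1)!!/(4γ)^j · √(π/(2γ)), odd powers → 0; here √(π/(2γ)) = 1.8459. Differentiate with the product rule, d/dx e^(−γx²) = −2γx·e^(−γx²).
Normalization: ∫|ψ|² dx = 1.0010.
⟨p⟩ = 0.0000 and ⟨p²⟩ = 3.4964.
(Δp)² = 3.4964 − (0.0000)² = 3.4964.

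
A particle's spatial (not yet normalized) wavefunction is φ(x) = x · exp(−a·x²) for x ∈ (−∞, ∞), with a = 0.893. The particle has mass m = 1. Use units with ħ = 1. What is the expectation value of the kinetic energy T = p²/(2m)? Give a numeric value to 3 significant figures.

1.34

T = −(ħ²/2m) d²/dx², so ⟨T⟩ = −(ħ²/2m) ∫ φ*·φ'' dx / ∫|φ|² dx; with m = 1.
Expand each integrand as polynomial × e^(−2ax²) and use ∫x^(2j)·e^(−2ax²) dx = (2j−1)!!/(4a)^j · √(π/(2a)), odd powers → 0; here √(π/(2a)) = 1.3263. Differentiate with the product rule, d/dx e^(−ax²) = −2ax·e^(−ax²).
State is unnormalized: ∫|φ|² dx = 0.37130, and ∫φ*·(−ħ²/2m · φ'') dx = 0.49735, so ⟨T⟩ = 0.49735 / 0.37130.
⟨T⟩ = 1.3395.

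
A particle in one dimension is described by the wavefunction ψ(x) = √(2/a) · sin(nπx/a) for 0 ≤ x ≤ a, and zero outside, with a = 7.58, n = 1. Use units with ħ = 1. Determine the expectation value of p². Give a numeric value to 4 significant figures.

p² ψ = −ħ² d²ψ/dx²; ⟨p²⟩ = −ħ² ∫ ψ*·ψ'' dx.
d/dx sin(nπx/a) = (nπ/a)·cos(nπx/a) and d²/dx² sin(nπx/a) = −(nπ/a)²·sin(nπx/a); on 0 ≤ x ≤ a, ∫sin²(nπx/a) dx = a/2 and ∫sin(nπx/a)·cos(nπx/a) dx = 0.
⟨p²⟩ = 0.17178.

0.1718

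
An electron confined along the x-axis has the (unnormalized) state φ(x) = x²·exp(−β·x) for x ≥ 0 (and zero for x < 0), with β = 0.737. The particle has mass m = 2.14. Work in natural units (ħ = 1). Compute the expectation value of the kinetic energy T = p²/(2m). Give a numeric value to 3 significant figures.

T = −(ħ²/2m) d²/dx², so ⟨T⟩ = −(ħ²/2m) ∫ φ*·φ'' dx / ∫|φ|² dx; with m = 2.14.
Differentiate x²·exp(−β·x) with the product rule; every integrand then reduces to terms xʲ·e^(−2βx) on [0, ∞), with ∫₀^∞ xʲ·e^(−2βx) dx = j!/(2β)^(j+1).
State is unnormalized: ∫|φ|² dx = 3.4492, and ∫φ*·(−ħ²/2m · φ'') dx = 0.14591, so ⟨T⟩ = 0.14591 / 3.4492.
⟨T⟩ = 0.042303.

0.0423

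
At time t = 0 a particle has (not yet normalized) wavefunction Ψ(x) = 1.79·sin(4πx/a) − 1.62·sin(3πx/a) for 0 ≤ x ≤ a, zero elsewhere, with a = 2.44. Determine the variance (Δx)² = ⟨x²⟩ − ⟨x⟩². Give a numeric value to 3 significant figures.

Compute ⟨x⟩ and ⟨x²⟩ separately, then (Δx)² = ⟨x²⟩ − ⟨x⟩².
On 0 ≤ x ≤ a (j ≠ l): ∫sin²(jπx/a) dx = a/2, ∫sin(jπx/a)·sin(lπx/a) dx = 0; diagonal moments ∫x·sin²(jπx/a) dx = a²/4, ∫x²·sin²(jπx/a) dx = a³·(1/6 − 1/(4j²π²)); cross terms ∫x·sin(jπx/a)·sin(lπx/a) dx = 0 for j + l even and −4jla²/(π²(j² − l²)²) for j + l odd, ∫x²·sin(jπx/a)·sin(lπx/a) dx = (−1)^(j+l)·4jla³/(π²(j² − l²)²); higher powers the same way via product-to-sum and parts.
Normalization: ∫|Ψ|² dx = 7.1108.
⟨x⟩ = 1.7020 and ⟨x²⟩ = 3.1351.
(Δx)² = 3.1351 − (1.7020)² = 0.23840.

0.238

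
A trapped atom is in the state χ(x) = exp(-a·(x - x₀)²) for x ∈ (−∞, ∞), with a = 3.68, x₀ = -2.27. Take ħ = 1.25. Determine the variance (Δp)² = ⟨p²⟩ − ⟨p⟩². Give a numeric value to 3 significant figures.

5.75

Compute ⟨p⟩ and ⟨p²⟩ separately; (Δp)² = ⟨p²⟩ − ⟨p⟩².
Gaussian moments (u = x − x₀): ∫u^(2j)·e^(−2au²) du = (2j−1)!!/(4a)^j · √(π/(2a)), odd powers integrate to 0; here √(π/(2a)) = 0.65334. Derivatives: d/dx e^(−au²) = −2au·e^(−au²), d²/dx² e^(−au²) = (4a²u² − 2a)·e^(−au²).
Normalization: ∫|χ|² dx = 0.65334.
⟨p⟩ = 0.0000 and ⟨p²⟩ = 5.7500.
(Δp)² = 5.7500 − (0.0000)² = 5.7500.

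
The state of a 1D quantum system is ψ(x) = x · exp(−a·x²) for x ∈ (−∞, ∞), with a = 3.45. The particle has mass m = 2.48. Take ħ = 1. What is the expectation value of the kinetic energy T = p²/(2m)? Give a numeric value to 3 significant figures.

2.09

T = −(ħ²/2m) d²/dx², so ⟨T⟩ = −(ħ²/2m) ∫ ψ*·ψ'' dx / ∫|ψ|² dx; with m = 2.48.
Expand each integrand as polynomial × e^(−2ax²) and use ∫x^(2j)·e^(−2ax²) dx = (2j−1)!!/(4a)^j · √(π/(2a)), odd powers → 0; here √(π/(2a)) = 0.67476. Differentiate with the product rule, d/dx e^(−ax²) = −2ax·e^(−ax²).
State is unnormalized: ∫|ψ|² dx = 0.048896, and ∫ψ*·(−ħ²/2m · ψ'') dx = 0.10203, so ⟨T⟩ = 0.10203 / 0.048896.
⟨T⟩ = 2.0867.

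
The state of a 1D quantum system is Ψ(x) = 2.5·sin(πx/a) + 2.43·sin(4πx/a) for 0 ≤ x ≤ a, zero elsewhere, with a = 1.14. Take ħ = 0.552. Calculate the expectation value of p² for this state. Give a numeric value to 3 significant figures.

19.2

p² Ψ = −ħ² d²Ψ/dx²; ⟨p²⟩ = −ħ² ∫ Ψ*·Ψ'' dx / ∫|Ψ|² dx.
d²/dx² sin(jπx/a) = −(jπ/a)²·sin(jπx/a); on 0 ≤ x ≤ a, ∫sin²(jπx/a) dx = a/2 and ∫sin(jπx/a)·sin(lπx/a) dx = 0 for j ≠ l, so only diagonal terms survive in ∫|Ψ|² and ∫Ψ·Ψ″; ∫Ψ·Ψ′ dx = [Ψ²/2] between the walls = 0.
State is unnormalized: ∫|Ψ|² dx = 6.9283, and ∫Ψ*·(−ħ² Ψ'') dx = 132.86, so ⟨p²⟩ = 132.86 / 6.9283.
⟨p²⟩ = 19.176.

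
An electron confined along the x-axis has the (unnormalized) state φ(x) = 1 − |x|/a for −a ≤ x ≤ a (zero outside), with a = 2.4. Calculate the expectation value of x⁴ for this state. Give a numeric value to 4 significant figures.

⟨x⁴⟩ = ∫ x⁴·|φ|² dx / ∫|φ|² dx (integrals over the domain).
φ is even, so ∫ over [−a, a] = 2∫₀ᵃ with φ = 1 − x/a there: ∫₀ᵃ (1 − x/a)² dx = a/3, ∫₀ᵃ x²(1 − x/a)² dx = a³/30, ∫₀ᵃ x⁴(1 − x/a)² dx = a⁵/105.
State is unnormalized: ∫|φ|² dx = 1.6000, and ∫φ*·x⁴·φ dx = 1.5167, so ⟨x⁴⟩ = 1.5167 / 1.6000.
⟨x⁴⟩ = 0.94793.

0.9479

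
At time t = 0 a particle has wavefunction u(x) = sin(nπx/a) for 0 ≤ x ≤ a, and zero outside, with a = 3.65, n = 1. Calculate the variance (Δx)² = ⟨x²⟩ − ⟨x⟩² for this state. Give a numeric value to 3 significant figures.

0.435

Compute ⟨x⟩ and ⟨x²⟩ separately, then (Δx)² = ⟨x²⟩ − ⟨x⟩².
With sin²θ = (1 − cos2θ)/2 on 0 ≤ x ≤ a: ∫sin²(nπx/a) dx = a/2, ∫x·sin²(nπx/a) dx = a²/4, ∫x²·sin²(nπx/a) dx = a³·(1/6 − 1/(4n²π²)); higher powers xᵏ the same way, integrating xᵏ·cos(2nπx/a) by parts.
Normalization: ∫|u|² dx = 1.8250.
⟨x⟩ = 1.8250 and ⟨x²⟩ = 3.7659.
(Δx)² = 3.7659 − (1.8250)² = 0.43528.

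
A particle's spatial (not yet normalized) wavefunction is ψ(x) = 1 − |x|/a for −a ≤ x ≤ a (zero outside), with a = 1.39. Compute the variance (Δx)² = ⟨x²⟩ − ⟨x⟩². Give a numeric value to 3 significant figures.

0.193

Compute ⟨x⟩ and ⟨x²⟩ separately, then (Δx)² = ⟨x²⟩ − ⟨x⟩².
ψ is even, so ∫ over [−a, a] = 2∫₀ᵃ with ψ = 1 − x/a there: ∫₀ᵃ (1 − x/a)² dx = a/3, ∫₀ᵃ x²(1 − x/a)² dx = a³/30, ∫₀ᵃ x⁴(1 − x/a)² dx = a⁵/105.
Normalization: ∫|ψ|² dx = 0.92667.
⟨x⟩ = 0.0000 and ⟨x²⟩ = 0.19321.
(Δx)² = 0.19321 − (0.0000)² = 0.19321.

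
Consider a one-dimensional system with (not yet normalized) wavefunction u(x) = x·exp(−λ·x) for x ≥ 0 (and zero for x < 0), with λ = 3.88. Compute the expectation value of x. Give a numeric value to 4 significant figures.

0.3866

⟨x⟩ = ∫ x·|u|² dx / ∫|u|² dx (integrals over the domain).
Every integrand reduces to terms xʲ·e^(−2λx) on [0, ∞); use ∫₀^∞ xʲ·e^(−2λx) dx = j!/(2λ)^(j+1).
State is unnormalized: ∫|u|² dx = 0.0042800, and ∫u*·x·u dx = 0.0016546, so ⟨x⟩ = 0.0016546 / 0.0042800.
⟨x⟩ = 0.38660.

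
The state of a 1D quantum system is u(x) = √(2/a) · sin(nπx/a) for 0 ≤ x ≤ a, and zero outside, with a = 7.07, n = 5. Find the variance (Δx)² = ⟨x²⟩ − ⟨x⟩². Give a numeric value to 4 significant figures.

Compute ⟨x⟩ and ⟨x²⟩ separately, then (Δx)² = ⟨x²⟩ − ⟨x⟩².
With sin²θ = (1 − cos2θ)/2 on 0 ≤ x ≤ a: ∫sin²(nπx/a) dx = a/2, ∫x·sin²(nπx/a) dx = a²/4, ∫x²·sin²(nπx/a) dx = a³·(1/6 − 1/(4n²π²)); higher powers xᵏ the same way, integrating xᵏ·cos(2nπx/a) by parts.
⟨x⟩ = 3.5350 and ⟨x²⟩ = 16.560.
(Δx)² = 16.560 − (3.5350)² = 4.0641.

4.064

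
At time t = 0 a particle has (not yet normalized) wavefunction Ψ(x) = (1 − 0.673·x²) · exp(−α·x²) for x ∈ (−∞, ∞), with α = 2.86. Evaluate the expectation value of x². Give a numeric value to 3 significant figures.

⟨x²⟩ = ∫ x²·|Ψ|² dx / ∫|Ψ|² dx (integrals over the domain).
Expand each integrand as polynomial × e^(−2αx²) and use ∫x^(2j)·e^(−2αx²) dx = (2j−1)!!/(4α)^j · √(π/(2α)), odd powers → 0; here √(π/(2α)) = 0.74110.
State is unnormalized: ∫|Ψ|² dx = 0.66160, and ∫Ψ*·x²·Ψ dx = 0.045278, so ⟨x²⟩ = 0.045278 / 0.66160.
⟨x²⟩ = 0.068438.

0.0684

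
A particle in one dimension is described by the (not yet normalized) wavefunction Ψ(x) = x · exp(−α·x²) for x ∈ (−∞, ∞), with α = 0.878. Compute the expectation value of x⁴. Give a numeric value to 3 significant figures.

⟨x⁴⟩ = ∫ x⁴·|Ψ|² dx / ∫|Ψ|² dx (integrals over the domain).
Expand each integrand as polynomial × e^(−2αx²) and use ∫x^(2j)·e^(−2αx²) dx = (2j−1)!!/(4α)^j · √(π/(2α)), odd powers → 0; here √(π/(2α)) = 1.3376.
State is unnormalized: ∫|Ψ|² dx = 0.38085, and ∫Ψ*·x⁴·Ψ dx = 0.46317, so ⟨x⁴⟩ = 0.46317 / 0.38085.
⟨x⁴⟩ = 1.2161.

1.22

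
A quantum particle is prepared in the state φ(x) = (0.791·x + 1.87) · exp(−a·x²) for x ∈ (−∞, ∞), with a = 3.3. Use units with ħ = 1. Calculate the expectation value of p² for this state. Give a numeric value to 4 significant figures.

3.388

p² φ = −ħ² d²φ/dx²; ⟨p²⟩ = −ħ² ∫ φ*·φ'' dx / ∫|φ|² dx.
Expand each integrand as polynomial × e^(−2ax²) and use ∫x^(2j)·e^(−2ax²) dx = (2j−1)!!/(4a)^j · √(π/(2a)), odd powers → 0; here √(π/(2a)) = 0.68993. Differentiate with the product rule, d/dx e^(−ax²) = −2ax·e^(−ax²).
State is unnormalized: ∫|φ|² dx = 2.4453, and ∫φ*·(−ħ² φ'') dx = 8.2854, so ⟨p²⟩ = 8.2854 / 2.4453.
⟨p²⟩ = 3.3883.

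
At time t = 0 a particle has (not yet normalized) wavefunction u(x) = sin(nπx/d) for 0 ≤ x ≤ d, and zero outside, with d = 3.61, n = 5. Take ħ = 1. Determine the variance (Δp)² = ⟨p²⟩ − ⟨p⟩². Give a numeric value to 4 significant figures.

18.93

Compute ⟨p⟩ and ⟨p²⟩ separately; (Δp)² = ⟨p²⟩ − ⟨p⟩².
d/dx sin(nπx/d) = (nπ/d)·cos(nπx/d) and d²/dx² sin(nπx/d) = −(nπ/d)²·sin(nπx/d); on 0 ≤ x ≤ d, ∫sin²(nπx/d) dx = d/2 and ∫sin(nπx/d)·cos(nπx/d) dx = 0.
Normalization: ∫|u|² dx = 1.8050.
⟨p⟩ = 0.0000 and ⟨p²⟩ = 18.933.
(Δp)² = 18.933 − (0.0000)² = 18.933.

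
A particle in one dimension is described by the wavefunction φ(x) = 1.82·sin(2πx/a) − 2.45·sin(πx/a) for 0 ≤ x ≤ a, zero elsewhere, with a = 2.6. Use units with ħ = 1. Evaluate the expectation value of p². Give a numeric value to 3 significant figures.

3.02

p² φ = −ħ² d²φ/dx²; ⟨p²⟩ = −ħ² ∫ φ*·φ'' dx / ∫|φ|² dx.
d²/dx² sin(jπx/a) = −(jπ/a)²·sin(jπx/a); on 0 ≤ x ≤ a, ∫sin²(jπx/a) dx = a/2 and ∫sin(jπx/a)·sin(lπx/a) dx = 0 for j ≠ l, so only diagonal terms survive in ∫|φ|² and ∫φ·φ″; ∫φ·φ′ dx = [φ²/2] between the walls = 0.
State is unnormalized: ∫|φ|² dx = 12.109, and ∫φ*·(−ħ² φ'') dx = 36.541, so ⟨p²⟩ = 36.541 / 12.109.
⟨p²⟩ = 3.0175.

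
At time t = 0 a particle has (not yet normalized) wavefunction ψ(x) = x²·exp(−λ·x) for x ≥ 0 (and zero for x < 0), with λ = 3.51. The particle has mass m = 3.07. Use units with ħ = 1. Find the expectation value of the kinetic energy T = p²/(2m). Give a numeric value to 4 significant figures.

T = −(ħ²/2m) d²/dx², so ⟨T⟩ = −(ħ²/2m) ∫ ψ*·ψ'' dx / ∫|ψ|² dx; with m = 3.07.
Differentiate x²·exp(−λ·x) with the product rule; every integrand then reduces to terms xʲ·e^(−2λx) on [0, ∞), with ∫₀^∞ xʲ·e^(−2λx) dx = j!/(2λ)^(j+1).
State is unnormalized: ∫|ψ|² dx = 0.0014078, and ∫ψ*·(−ħ²/2m · ψ'') dx = 0.00094156, so ⟨T⟩ = 0.00094156 / 0.0014078.
⟨T⟩ = 0.66884.

0.6688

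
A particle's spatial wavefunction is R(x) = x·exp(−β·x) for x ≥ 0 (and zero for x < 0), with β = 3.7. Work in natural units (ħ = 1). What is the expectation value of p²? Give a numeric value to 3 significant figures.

p² R = −ħ² d²R/dx²; ⟨p²⟩ = −ħ² ∫ R*·R'' dx / ∫|R|² dx.
Differentiate x·exp(−β·x) with the product rule; every integrand then reduces to terms xʲ·e^(−2βx) on [0, ∞), with ∫₀^∞ xʲ·e^(−2βx) dx = j!/(2β)^(j+1).
State is unnormalized: ∫|R|² dx = 0.0049355, and ∫R*·(−ħ² R'') dx = 0.067568, so ⟨p²⟩ = 0.067568 / 0.0049355.
⟨p²⟩ = 13.690.

13.7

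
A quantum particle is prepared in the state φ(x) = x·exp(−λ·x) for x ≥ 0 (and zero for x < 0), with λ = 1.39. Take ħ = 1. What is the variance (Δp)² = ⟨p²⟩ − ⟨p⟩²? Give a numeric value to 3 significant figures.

1.93

Compute ⟨p⟩ and ⟨p²⟩ separately; (Δp)² = ⟨p²⟩ − ⟨p⟩².
Differentiate x·exp(−λ·x) with the product rule; every integrand then reduces to terms xʲ·e^(−2λx) on [0, ∞), with ∫₀^∞ xʲ·e^(−2λx) dx = j!/(2λ)^(j+1).
Normalization: ∫|φ|² dx = 0.093088.
⟨p⟩ = 0.0000 and ⟨p²⟩ = 1.9321.
(Δp)² = 1.9321 − (0.0000)² = 1.9321.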